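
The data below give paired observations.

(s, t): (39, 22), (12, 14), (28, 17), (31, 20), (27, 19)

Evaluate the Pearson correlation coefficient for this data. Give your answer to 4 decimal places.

0.9540

n = 5, Σs = 137, Σt = 92, Σs² = 4139, Σt² = 1730, Σst = 2635
nΣst − ΣsΣt = 13175 − 12604 = 571
nΣs² − (Σs)² = 20695 − 18769 = 1926; nΣt² − (Σt)² = 8650 − 8464 = 186
r = 571 / √(1926 × 186) = 571 / 598.5282 ≈ 0.9540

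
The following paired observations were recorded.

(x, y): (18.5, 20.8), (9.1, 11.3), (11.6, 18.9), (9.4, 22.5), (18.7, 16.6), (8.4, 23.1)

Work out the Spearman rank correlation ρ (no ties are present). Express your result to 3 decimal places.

Rank x: 5, 2, 4, 3, 6, 1
Rank y: 4, 1, 3, 5, 2, 6
d = rank(x) − rank(y): 1, 1, 1, -2, 4, -5; Σd² = 48
ρ = 1 − 6Σd² / [n(n²−1)] = 1 − 6×48 / (6×35) = 1 − 288/210 ≈ -0.371

-0.371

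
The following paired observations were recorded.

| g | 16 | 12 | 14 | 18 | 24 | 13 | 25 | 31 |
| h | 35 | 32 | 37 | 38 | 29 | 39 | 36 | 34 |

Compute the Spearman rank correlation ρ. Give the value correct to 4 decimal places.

Rank g: 4, 1, 3, 5, 6, 2, 7, 8
Rank h: 4, 2, 6, 7, 1, 8, 5, 3
d = rank(g) − rank(h): 0, -1, -3, -2, 5, -6, 2, 5; Σd² = 104
ρ = 1 − 6Σd² / [n(n²−1)] = 1 − 6×104 / (8×63) = 1 − 624/504 ≈ -0.2381

-0.2381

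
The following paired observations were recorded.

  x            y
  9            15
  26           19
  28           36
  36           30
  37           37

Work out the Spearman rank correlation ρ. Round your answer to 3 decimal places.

Rank x: 1, 2, 3, 4, 5
Rank y: 1, 2, 4, 3, 5
d = rank(x) − rank(y): 0, 0, -1, 1, 0; Σd² = 2
ρ = 1 − 6Σd² / [n(n²−1)] = 1 − 6×2 / (5×24) = 1 − 12/120 ≈ 0.900

0.900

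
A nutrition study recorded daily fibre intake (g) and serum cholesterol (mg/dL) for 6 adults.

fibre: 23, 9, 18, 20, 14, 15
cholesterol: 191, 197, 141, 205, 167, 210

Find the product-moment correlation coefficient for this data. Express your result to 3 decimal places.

-0.061

n = 6, Σx = 99, Σy = 1111, Σx² = 1755, Σy² = 209185, Σxy = 18292
nΣxy − ΣxΣy = 109752 − 109989 = -237
nΣx² − (Σx)² = 10530 − 9801 = 729; nΣy² − (Σy)² = 1255110 − 1234321 = 20789
r = -237 / √(729 × 20789) = -237 / 3892.9656 ≈ -0.061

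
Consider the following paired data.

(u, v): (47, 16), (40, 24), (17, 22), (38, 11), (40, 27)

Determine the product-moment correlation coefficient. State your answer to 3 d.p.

n = 5, Σu = 182, Σv = 100, Σu² = 7142, Σv² = 2166, Σuv = 3584
nΣuv − ΣuΣv = 17920 − 18200 = -280
nΣu² − (Σu)² = 35710 − 33124 = 2586; nΣv² − (Σv)² = 10830 − 10000 = 830
r = -280 / √(2586 × 830) = -280 / 1465.0529 ≈ -0.191

-0.191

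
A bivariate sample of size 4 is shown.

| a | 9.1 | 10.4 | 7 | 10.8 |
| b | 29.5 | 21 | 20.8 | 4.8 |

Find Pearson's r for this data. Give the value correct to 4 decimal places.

n = 4, Σa = 37.3, Σb = 76.1, Σa² = 356.61, Σb² = 1766.93, Σab = 684.29
nΣab − ΣaΣb = 2737.16 − 2838.53 = -101.37
nΣa² − (Σa)² = 1426.44 − 1391.29 = 35.15; nΣb² − (Σb)² = 7067.72 − 5791.21 = 1276.51
r = -101.37 / √(35.15 × 1276.51) = -101.37 / 211.8238 ≈ -0.4786

-0.4786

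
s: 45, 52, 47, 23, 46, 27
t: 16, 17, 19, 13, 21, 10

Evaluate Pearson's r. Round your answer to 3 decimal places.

0.804

n = 6, Σs = 240, Σt = 96, Σs² = 10312, Σt² = 1616, Σst = 4032
nΣst − ΣsΣt = 24192 − 23040 = 1152
nΣs² − (Σs)² = 61872 − 57600 = 4272; nΣt² − (Σt)² = 9696 − 9216 = 480
r = 1152 / √(4272 × 480) = 1152 / 1431.9777 ≈ 0.804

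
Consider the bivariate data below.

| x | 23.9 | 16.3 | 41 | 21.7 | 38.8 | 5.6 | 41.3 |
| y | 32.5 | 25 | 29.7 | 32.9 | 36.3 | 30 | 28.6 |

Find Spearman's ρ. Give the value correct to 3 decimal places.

Rank x: 4, 2, 6, 3, 5, 1, 7
Rank y: 5, 1, 3, 6, 7, 4, 2
d = rank(x) − rank(y): -1, 1, 3, -3, -2, -3, 5; Σd² = 58
ρ = 1 − 6Σd² / [n(n²−1)] = 1 − 6×58 / (7×48) = 1 − 348/336 ≈ -0.036

-0.036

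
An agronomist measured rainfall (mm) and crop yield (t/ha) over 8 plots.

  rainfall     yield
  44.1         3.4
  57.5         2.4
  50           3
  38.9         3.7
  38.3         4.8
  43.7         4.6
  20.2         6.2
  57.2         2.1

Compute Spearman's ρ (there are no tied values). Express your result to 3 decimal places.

-0.952

Rank rainfall: 5, 8, 6, 3, 2, 4, 1, 7
Rank yield: 4, 2, 3, 5, 7, 6, 8, 1
d = rank(rainfall) − rank(yield): 1, 6, 3, -2, -5, -2, -7, 6; Σd² = 164
ρ = 1 − 6Σd² / [n(n²−1)] = 1 − 6×164 / (8×63) = 1 − 984/504 ≈ -0.952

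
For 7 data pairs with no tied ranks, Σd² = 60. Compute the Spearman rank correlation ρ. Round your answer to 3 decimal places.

ρ = 1 − 6Σd² / [n(n²−1)] = 1 − 6×60 / (7×48)
  = 1 − 360/336 = 1 − 1.0714 ≈ -0.071

-0.071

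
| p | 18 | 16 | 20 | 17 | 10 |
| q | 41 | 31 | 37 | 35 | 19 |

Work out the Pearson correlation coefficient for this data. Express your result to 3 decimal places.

0.934

n = 5, Σp = 81, Σq = 163, Σp² = 1369, Σq² = 5597, Σpq = 2759
nΣpq − ΣpΣq = 13795 − 13203 = 592
nΣp² − (Σp)² = 6845 − 6561 = 284; nΣq² − (Σq)² = 27985 − 26569 = 1416
r = 592 / √(284 × 1416) = 592 / 634.1482 ≈ 0.934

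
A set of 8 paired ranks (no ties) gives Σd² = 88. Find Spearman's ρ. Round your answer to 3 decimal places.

-0.048

ρ = 1 − 6Σd² / [n(n²−1)] = 1 − 6×88 / (8×63)
  = 1 − 528/504 = 1 − 1.0476 ≈ -0.048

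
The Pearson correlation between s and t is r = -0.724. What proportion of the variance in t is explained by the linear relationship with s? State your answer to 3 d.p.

0.524

r² = (-0.724)² = 0.524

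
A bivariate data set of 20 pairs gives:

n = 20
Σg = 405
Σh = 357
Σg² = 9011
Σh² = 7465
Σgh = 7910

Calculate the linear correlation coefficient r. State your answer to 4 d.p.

0.7238

r = (nΣgh − ΣgΣh) / √[(nΣg² − (Σg)²)(nΣh² − (Σh)²)]
Numerator: 20×7910 − 405×357 = 13615
Denominator: √[(180220 − 164025)(149300 − 127449)] = √[16195 × 21851] = 18811.6173
r = 13615 / 18811.6173 ≈ 0.7238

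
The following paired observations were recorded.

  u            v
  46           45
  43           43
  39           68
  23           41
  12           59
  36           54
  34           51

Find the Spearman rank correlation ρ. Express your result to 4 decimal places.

Rank u: 7, 6, 5, 2, 1, 4, 3
Rank v: 3, 2, 7, 1, 6, 5, 4
d = rank(u) − rank(v): 4, 4, -2, 1, -5, -1, -1; Σd² = 64
ρ = 1 − 6Σd² / [n(n²−1)] = 1 − 6×64 / (7×48) = 1 − 384/336 ≈ -0.1429

-0.1429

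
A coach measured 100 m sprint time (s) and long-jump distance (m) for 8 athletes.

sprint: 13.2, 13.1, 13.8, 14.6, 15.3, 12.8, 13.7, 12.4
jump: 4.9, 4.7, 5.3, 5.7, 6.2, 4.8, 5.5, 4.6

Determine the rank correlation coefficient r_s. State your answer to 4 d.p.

0.9524

Rank sprint: 4, 3, 6, 7, 8, 2, 5, 1
Rank jump: 4, 2, 5, 7, 8, 3, 6, 1
d = rank(sprint) − rank(jump): 0, 1, 1, 0, 0, -1, -1, 0; Σd² = 4
ρ = 1 − 6Σd² / [n(n²−1)] = 1 − 6×4 / (8×63) = 1 − 24/504 ≈ 0.9524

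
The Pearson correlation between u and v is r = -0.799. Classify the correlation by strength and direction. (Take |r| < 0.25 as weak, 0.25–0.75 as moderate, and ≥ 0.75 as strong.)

strong negative

r = -0.799 < 0 so the relationship is negative.
|r| = 0.799, which falls in the strong range.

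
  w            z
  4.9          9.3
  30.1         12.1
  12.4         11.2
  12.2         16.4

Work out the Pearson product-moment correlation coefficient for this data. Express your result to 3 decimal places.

0.193

n = 4, Σw = 59.6, Σz = 49, Σw² = 1232.62, Σz² = 627.3, Σwz = 748.74
nΣwz − ΣwΣz = 2994.96 − 2920.4 = 74.56
nΣw² − (Σw)² = 4930.48 − 3552.16 = 1378.32; nΣz² − (Σz)² = 2509.2 − 2401 = 108.2
r = 74.56 / √(1378.32 × 108.2) = 74.56 / 386.1790 ≈ 0.193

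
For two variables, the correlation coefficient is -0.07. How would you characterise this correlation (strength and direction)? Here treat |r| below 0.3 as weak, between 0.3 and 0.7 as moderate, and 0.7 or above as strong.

r = -0.07 < 0 so the relationship is negative.
|r| = 0.07, which falls in the weak range.

weak negative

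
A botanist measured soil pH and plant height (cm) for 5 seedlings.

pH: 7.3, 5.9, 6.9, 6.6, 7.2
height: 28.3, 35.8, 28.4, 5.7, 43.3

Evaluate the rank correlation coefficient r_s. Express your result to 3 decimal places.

Rank pH: 5, 1, 3, 2, 4
Rank height: 2, 4, 3, 1, 5
d = rank(pH) − rank(height): 3, -3, 0, 1, -1; Σd² = 20
ρ = 1 − 6Σd² / [n(n²−1)] = 1 − 6×20 / (5×24) = 1 − 120/120 ≈ 0.000

0.000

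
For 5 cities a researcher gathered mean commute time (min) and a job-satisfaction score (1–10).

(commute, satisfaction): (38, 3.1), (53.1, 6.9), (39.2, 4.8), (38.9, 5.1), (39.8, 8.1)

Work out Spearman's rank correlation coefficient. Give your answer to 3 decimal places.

0.800

Rank commute: 1, 5, 3, 2, 4
Rank satisfaction: 1, 4, 2, 3, 5
d = rank(commute) − rank(satisfaction): 0, 1, 1, -1, -1; Σd² = 4
ρ = 1 − 6Σd² / [n(n²−1)] = 1 − 6×4 / (5×24) = 1 − 24/120 ≈ 0.800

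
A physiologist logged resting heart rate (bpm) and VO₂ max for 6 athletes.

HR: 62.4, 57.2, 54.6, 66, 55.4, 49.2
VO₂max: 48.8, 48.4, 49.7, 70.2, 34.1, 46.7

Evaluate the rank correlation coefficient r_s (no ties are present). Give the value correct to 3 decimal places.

Rank HR: 5, 4, 2, 6, 3, 1
Rank VO₂max: 4, 3, 5, 6, 1, 2
d = rank(HR) − rank(VO₂max): 1, 1, -3, 0, 2, -1; Σd² = 16
ρ = 1 − 6Σd² / [n(n²−1)] = 1 − 6×16 / (6×35) = 1 − 96/210 ≈ 0.543

0.543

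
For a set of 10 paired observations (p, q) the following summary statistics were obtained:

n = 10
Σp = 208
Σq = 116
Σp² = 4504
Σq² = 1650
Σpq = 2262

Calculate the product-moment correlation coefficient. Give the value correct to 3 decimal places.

r = (nΣpq − ΣpΣq) / √[(nΣp² − (Σp)²)(nΣq² − (Σq)²)]
Numerator: 10×2262 − 208×116 = -1508
Denominator: √[(45040 − 43264)(16500 − 13456)] = √[1776 × 3044] = 2325.1116
r = -1508 / 2325.1116 ≈ -0.649

-0.649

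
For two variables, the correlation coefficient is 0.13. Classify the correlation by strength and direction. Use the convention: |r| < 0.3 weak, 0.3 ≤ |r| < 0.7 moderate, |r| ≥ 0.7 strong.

r = 0.13 > 0 so the relationship is positive.
|r| = 0.13, which falls in the weak range.

weak positive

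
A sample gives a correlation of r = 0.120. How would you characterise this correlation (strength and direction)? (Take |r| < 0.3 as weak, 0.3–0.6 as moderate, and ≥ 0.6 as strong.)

weak positive

r = 0.120 > 0 so the relationship is positive.
|r| = 0.120, which falls in the weak range.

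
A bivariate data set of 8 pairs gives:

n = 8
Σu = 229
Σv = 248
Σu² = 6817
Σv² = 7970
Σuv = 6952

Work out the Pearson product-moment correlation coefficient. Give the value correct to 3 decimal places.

r = (nΣuv − ΣuΣv) / √[(nΣu² − (Σu)²)(nΣv² − (Σv)²)]
Numerator: 8×6952 − 229×248 = -1176
Denominator: √[(54536 − 52441)(63760 − 61504)] = √[2095 × 2256] = 2174.0101
r = -1176 / 2174.0101 ≈ -0.541

-0.541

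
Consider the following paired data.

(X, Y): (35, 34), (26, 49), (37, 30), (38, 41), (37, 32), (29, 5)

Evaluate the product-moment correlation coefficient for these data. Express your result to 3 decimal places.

0.083

n = 6, ΣX = 202, ΣY = 191, ΣX² = 6924, ΣY² = 7187, ΣXY = 6461
nΣXY − ΣXΣY = 38766 − 38582 = 184
nΣX² − (ΣX)² = 41544 − 40804 = 740; nΣY² − (ΣY)² = 43122 − 36481 = 6641
r = 184 / √(740 × 6641) = 184 / 2216.8311 ≈ 0.083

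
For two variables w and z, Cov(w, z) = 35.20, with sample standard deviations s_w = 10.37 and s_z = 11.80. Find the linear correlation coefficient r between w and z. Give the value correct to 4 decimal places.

r = Cov(w,z) / (s_w · s_z) = 35.20 / (10.37 × 11.80)
  = 35.20 / 122.3660 ≈ 0.2877

0.2877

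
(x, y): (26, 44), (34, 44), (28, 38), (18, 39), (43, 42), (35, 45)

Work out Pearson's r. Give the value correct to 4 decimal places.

n = 6, Σx = 184, Σy = 252, Σx² = 6014, Σy² = 10626, Σxy = 7787
nΣxy − ΣxΣy = 46722 − 46368 = 354
nΣx² − (Σx)² = 36084 − 33856 = 2228; nΣy² − (Σy)² = 63756 − 63504 = 252
r = 354 / √(2228 × 252) = 354 / 749.3037 ≈ 0.4724

0.4724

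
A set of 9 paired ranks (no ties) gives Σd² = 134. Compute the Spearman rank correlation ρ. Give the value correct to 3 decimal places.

ρ = 1 − 6Σd² / [n(n²−1)] = 1 − 6×134 / (9×80)
  = 1 − 804/720 = 1 − 1.1167 ≈ -0.117

-0.117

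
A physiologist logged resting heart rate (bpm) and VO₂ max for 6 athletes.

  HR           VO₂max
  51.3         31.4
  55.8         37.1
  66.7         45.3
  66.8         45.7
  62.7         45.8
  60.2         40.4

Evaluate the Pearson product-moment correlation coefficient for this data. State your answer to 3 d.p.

n = 6, Σx = 363.5, Σy = 245.7, Σx² = 22211.79, Σy² = 10232.75, Σxy = 15059.01
nΣxy − ΣxΣy = 90354.06 − 89311.95 = 1042.11
nΣx² − (Σx)² = 133270.74 − 132132.25 = 1138.49; nΣy² − (Σy)² = 61396.5 − 60368.49 = 1028.01
r = 1042.11 / √(1138.49 × 1028.01) = 1042.11 / 1081.8406 ≈ 0.963

0.963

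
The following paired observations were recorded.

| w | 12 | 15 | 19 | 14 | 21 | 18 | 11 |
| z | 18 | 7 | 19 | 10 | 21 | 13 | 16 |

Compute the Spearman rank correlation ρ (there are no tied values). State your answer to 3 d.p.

0.429

Rank w: 2, 4, 6, 3, 7, 5, 1
Rank z: 5, 1, 6, 2, 7, 3, 4
d = rank(w) − rank(z): -3, 3, 0, 1, 0, 2, -3; Σd² = 32
ρ = 1 − 6Σd² / [n(n²−1)] = 1 − 6×32 / (7×48) = 1 − 192/336 ≈ 0.429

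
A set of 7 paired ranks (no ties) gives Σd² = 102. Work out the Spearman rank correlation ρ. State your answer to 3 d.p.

-0.821

ρ = 1 − 6Σd² / [n(n²−1)] = 1 − 6×102 / (7×48)
  = 1 − 612/336 = 1 − 1.8214 ≈ -0.821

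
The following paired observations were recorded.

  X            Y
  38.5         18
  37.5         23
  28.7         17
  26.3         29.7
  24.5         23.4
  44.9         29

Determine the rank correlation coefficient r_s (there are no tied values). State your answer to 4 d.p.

-0.1429

Rank X: 5, 4, 3, 2, 1, 6
Rank Y: 2, 3, 1, 6, 4, 5
d = rank(X) − rank(Y): 3, 1, 2, -4, -3, 1; Σd² = 40
ρ = 1 − 6Σd² / [n(n²−1)] = 1 − 6×40 / (6×35) = 1 − 240/210 ≈ -0.1429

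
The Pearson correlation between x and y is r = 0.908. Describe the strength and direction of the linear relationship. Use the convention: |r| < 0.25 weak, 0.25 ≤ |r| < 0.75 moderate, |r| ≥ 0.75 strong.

r = 0.908 > 0 so the relationship is positive.
|r| = 0.908, which falls in the strong range.

strong positive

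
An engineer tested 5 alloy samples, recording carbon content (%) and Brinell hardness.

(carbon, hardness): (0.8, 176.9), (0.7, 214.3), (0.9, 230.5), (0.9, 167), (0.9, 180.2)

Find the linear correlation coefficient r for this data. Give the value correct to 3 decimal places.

n = 5, Σx = 4.2, Σy = 968.9, Σx² = 3.56, Σy² = 190709.39, Σxy = 811.46
nΣxy − ΣxΣy = 4057.3 − 4069.38 = -12.08
nΣx² − (Σx)² = 17.8 − 17.64 = 0.16; nΣy² − (Σy)² = 953546.95 − 938767.21 = 14779.74
r = -12.08 / √(0.16 × 14779.74) = -12.08 / 48.6288 ≈ -0.248

-0.248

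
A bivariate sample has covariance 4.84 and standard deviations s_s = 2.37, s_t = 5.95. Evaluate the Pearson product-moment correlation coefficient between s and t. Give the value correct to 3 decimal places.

0.343

r = Cov(s,t) / (s_s · s_t) = 4.84 / (2.37 × 5.95)
  = 4.84 / 14.1015 ≈ 0.343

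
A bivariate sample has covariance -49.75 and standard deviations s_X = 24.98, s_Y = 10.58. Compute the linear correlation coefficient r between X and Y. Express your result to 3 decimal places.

r = Cov(X,Y) / (s_X · s_Y) = -49.75 / (24.98 × 10.58)
  = -49.75 / 264.2884 ≈ -0.188

-0.188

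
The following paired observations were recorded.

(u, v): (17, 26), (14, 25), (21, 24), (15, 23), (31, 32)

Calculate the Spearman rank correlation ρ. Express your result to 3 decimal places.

0.500

Rank u: 3, 1, 4, 2, 5
Rank v: 4, 3, 2, 1, 5
d = rank(u) − rank(v): -1, -2, 2, 1, 0; Σd² = 10
ρ = 1 − 6Σd² / [n(n²−1)] = 1 − 6×10 / (5×24) = 1 − 60/120 ≈ 0.500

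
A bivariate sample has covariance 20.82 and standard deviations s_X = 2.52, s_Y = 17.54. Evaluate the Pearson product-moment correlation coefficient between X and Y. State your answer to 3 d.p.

0.471

r = Cov(X,Y) / (s_X · s_Y) = 20.82 / (2.52 × 17.54)
  = 20.82 / 44.2008 ≈ 0.471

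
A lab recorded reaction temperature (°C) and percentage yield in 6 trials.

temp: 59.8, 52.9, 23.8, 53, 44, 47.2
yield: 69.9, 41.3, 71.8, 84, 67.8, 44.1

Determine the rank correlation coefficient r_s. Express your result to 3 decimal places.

Rank temp: 6, 4, 1, 5, 2, 3
Rank yield: 4, 1, 5, 6, 3, 2
d = rank(temp) − rank(yield): 2, 3, -4, -1, -1, 1; Σd² = 32
ρ = 1 − 6Σd² / [n(n²−1)] = 1 − 6×32 / (6×35) = 1 − 192/210 ≈ 0.086

0.086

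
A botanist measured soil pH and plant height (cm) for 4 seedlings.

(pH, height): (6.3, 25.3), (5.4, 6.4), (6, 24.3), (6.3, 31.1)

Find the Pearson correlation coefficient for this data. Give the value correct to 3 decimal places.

0.962

n = 4, Σx = 24, Σy = 87.1, Σx² = 144.54, Σy² = 2238.75, Σxy = 535.68
nΣxy − ΣxΣy = 2142.72 − 2090.4 = 52.32
nΣx² − (Σx)² = 578.16 − 576 = 2.16; nΣy² − (Σy)² = 8955 − 7586.41 = 1368.59
r = 52.32 / √(2.16 × 1368.59) = 52.32 / 54.3705 ≈ 0.962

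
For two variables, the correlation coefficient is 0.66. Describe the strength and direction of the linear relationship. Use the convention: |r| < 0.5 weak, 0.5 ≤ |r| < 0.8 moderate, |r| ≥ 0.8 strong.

r = 0.66 > 0 so the relationship is positive.
|r| = 0.66, which falls in the moderate range.

moderate positive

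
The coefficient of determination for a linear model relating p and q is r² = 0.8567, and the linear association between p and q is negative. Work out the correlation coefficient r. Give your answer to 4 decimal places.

-0.9256

|r| = √0.8567 = 0.9256
The association is negative, so r = −0.9256.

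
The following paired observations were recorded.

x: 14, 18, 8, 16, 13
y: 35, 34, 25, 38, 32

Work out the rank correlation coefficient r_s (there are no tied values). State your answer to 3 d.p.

0.700

Rank x: 3, 5, 1, 4, 2
Rank y: 4, 3, 1, 5, 2
d = rank(x) − rank(y): -1, 2, 0, -1, 0; Σd² = 6
ρ = 1 − 6Σd² / [n(n²−1)] = 1 − 6×6 / (5×24) = 1 − 36/120 ≈ 0.700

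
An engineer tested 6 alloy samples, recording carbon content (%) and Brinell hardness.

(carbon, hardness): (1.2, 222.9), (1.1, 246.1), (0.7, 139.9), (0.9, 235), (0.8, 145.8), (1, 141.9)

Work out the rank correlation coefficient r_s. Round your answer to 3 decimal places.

Rank carbon: 6, 5, 1, 3, 2, 4
Rank hardness: 4, 6, 1, 5, 3, 2
d = rank(carbon) − rank(hardness): 2, -1, 0, -2, -1, 2; Σd² = 14
ρ = 1 − 6Σd² / [n(n²−1)] = 1 − 6×14 / (6×35) = 1 − 84/210 ≈ 0.600

0.600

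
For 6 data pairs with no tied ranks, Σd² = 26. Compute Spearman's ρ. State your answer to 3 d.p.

0.257

ρ = 1 − 6Σd² / [n(n²−1)] = 1 − 6×26 / (6×35)
  = 1 − 156/210 = 1 − 0.7429 ≈ 0.257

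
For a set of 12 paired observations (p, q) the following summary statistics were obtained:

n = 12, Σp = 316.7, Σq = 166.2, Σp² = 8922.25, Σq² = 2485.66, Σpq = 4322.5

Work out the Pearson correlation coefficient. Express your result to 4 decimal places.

r = (nΣpq − ΣpΣq) / √[(nΣp² − (Σp)²)(nΣq² − (Σq)²)]
Numerator: 12×4322.5 − 316.7×166.2 = -765.54
Denominator: √[(107067 − 100298.89)(29827.92 − 27622.44)] = √[6768.11 × 2205.48] = 3863.5387
r = -765.54 / 3863.5387 ≈ -0.1981

-0.1981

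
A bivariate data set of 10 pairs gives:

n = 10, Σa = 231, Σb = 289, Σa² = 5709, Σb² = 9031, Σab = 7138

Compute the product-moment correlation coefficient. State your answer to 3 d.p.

0.918

r = (nΣab − ΣaΣb) / √[(nΣa² − (Σa)²)(nΣb² − (Σb)²)]
Numerator: 10×7138 − 231×289 = 4621
Denominator: √[(57090 − 53361)(90310 − 83521)] = √[3729 × 6789] = 5031.5188
r = 4621 / 5031.5188 ≈ 0.918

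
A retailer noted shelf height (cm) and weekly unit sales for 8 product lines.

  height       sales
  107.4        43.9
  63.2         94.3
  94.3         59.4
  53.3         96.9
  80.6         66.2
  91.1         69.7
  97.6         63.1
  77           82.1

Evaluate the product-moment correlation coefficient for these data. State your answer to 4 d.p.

-0.9577

n = 8, Σx = 664.5, Σy = 575.6, Σx² = 57512.71, Σy² = 43700.22, Σxy = 45606.46
nΣxy − ΣxΣy = 364851.68 − 382486.2 = -17634.52
nΣx² − (Σx)² = 460101.68 − 441560.25 = 18541.43; nΣy² − (Σy)² = 349601.76 − 331315.36 = 18286.4
r = -17634.52 / √(18541.43 × 18286.4) = -17634.52 / 18413.4735 ≈ -0.9577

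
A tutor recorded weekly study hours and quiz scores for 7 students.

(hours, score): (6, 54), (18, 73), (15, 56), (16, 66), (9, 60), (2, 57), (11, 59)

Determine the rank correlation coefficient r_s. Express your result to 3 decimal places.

Rank hours: 2, 7, 5, 6, 3, 1, 4
Rank score: 1, 7, 2, 6, 5, 3, 4
d = rank(hours) − rank(score): 1, 0, 3, 0, -2, -2, 0; Σd² = 18
ρ = 1 − 6Σd² / [n(n²−1)] = 1 − 6×18 / (7×48) = 1 − 108/336 ≈ 0.679

0.679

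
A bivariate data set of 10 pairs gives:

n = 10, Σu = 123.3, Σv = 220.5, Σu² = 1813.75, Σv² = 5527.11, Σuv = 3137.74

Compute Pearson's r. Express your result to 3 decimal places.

0.948

r = (nΣuv − ΣuΣv) / √[(nΣu² − (Σu)²)(nΣv² − (Σv)²)]
Numerator: 10×3137.74 − 123.3×220.5 = 4189.75
Denominator: √[(18137.5 − 15202.89)(55271.1 − 48620.25)] = √[2934.61 × 6650.85] = 4417.8786
r = 4189.75 / 4417.8786 ≈ 0.948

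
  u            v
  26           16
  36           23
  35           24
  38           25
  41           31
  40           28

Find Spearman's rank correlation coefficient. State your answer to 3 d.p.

0.943

Rank u: 1, 3, 2, 4, 6, 5
Rank v: 1, 2, 3, 4, 6, 5
d = rank(u) − rank(v): 0, 1, -1, 0, 0, 0; Σd² = 2
ρ = 1 − 6Σd² / [n(n²−1)] = 1 − 6×2 / (6×35) = 1 − 12/210 ≈ 0.943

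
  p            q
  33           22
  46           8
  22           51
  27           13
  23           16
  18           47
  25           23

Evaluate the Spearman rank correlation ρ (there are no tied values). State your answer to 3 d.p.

-0.786

Rank p: 6, 7, 2, 5, 3, 1, 4
Rank q: 4, 1, 7, 2, 3, 6, 5
d = rank(p) − rank(q): 2, 6, -5, 3, 0, -5, -1; Σd² = 100
ρ = 1 − 6Σd² / [n(n²−1)] = 1 − 6×100 / (7×48) = 1 − 600/336 ≈ -0.786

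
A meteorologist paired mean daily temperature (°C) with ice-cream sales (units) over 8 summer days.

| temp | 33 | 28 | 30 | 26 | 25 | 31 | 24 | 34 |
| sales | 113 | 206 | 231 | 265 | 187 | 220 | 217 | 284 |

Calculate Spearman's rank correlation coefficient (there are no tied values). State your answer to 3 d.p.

0.238

Rank temp: 7, 4, 5, 3, 2, 6, 1, 8
Rank sales: 1, 3, 6, 7, 2, 5, 4, 8
d = rank(temp) − rank(sales): 6, 1, -1, -4, 0, 1, -3, 0; Σd² = 64
ρ = 1 − 6Σd² / [n(n²−1)] = 1 − 6×64 / (8×63) = 1 − 384/504 ≈ 0.238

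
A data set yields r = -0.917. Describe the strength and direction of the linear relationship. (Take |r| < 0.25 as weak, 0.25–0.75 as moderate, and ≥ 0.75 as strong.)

strong negative

r = -0.917 < 0 so the relationship is negative.
|r| = 0.917, which falls in the strong range.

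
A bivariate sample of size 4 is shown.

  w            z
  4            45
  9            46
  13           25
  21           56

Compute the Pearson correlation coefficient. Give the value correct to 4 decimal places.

0.2644

n = 4, Σw = 47, Σz = 172, Σw² = 707, Σz² = 7902, Σwz = 2095
nΣwz − ΣwΣz = 8380 − 8084 = 296
nΣw² − (Σw)² = 2828 − 2209 = 619; nΣz² − (Σz)² = 31608 − 29584 = 2024
r = 296 / √(619 × 2024) = 296 / 1119.3105 ≈ 0.2644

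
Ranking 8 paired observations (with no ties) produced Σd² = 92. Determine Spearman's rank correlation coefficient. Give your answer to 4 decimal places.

-0.0952

ρ = 1 − 6Σd² / [n(n²−1)] = 1 − 6×92 / (8×63)
  = 1 − 552/504 = 1 − 1.09524 ≈ -0.0952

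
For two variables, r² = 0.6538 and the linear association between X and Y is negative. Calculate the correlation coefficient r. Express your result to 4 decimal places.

-0.8086

|r| = √0.6538 = 0.8086
The association is negative, so r = −0.8086.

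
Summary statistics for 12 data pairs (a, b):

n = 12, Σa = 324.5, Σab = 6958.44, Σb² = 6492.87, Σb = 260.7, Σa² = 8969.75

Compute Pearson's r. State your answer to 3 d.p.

r = (nΣab − ΣaΣb) / √[(nΣa² − (Σa)²)(nΣb² − (Σb)²)]
Numerator: 12×6958.44 − 324.5×260.7 = -1095.87
Denominator: √[(107637 − 105300.25)(77914.44 − 67964.49)] = √[2336.75 × 9949.95] = 4821.8820
r = -1095.87 / 4821.8820 ≈ -0.227

-0.227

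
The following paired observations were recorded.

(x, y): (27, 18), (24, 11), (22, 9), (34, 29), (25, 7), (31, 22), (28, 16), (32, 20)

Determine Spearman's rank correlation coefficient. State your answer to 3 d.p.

Rank x: 4, 2, 1, 8, 3, 6, 5, 7
Rank y: 5, 3, 2, 8, 1, 7, 4, 6
d = rank(x) − rank(y): -1, -1, -1, 0, 2, -1, 1, 1; Σd² = 10
ρ = 1 − 6Σd² / [n(n²−1)] = 1 − 6×10 / (8×63) = 1 − 60/504 ≈ 0.881

0.881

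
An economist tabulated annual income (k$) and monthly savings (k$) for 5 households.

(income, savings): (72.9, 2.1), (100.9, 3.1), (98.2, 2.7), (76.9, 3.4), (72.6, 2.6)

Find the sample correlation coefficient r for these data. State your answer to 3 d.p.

0.339

n = 5, Σx = 421.5, Σy = 13.9, Σx² = 36322.83, Σy² = 39.63, Σxy = 1181.24
nΣxy − ΣxΣy = 5906.2 − 5858.85 = 47.35
nΣx² − (Σx)² = 181614.15 − 177662.25 = 3951.9; nΣy² − (Σy)² = 198.15 − 193.21 = 4.94
r = 47.35 / √(3951.9 × 4.94) = 47.35 / 139.7225 ≈ 0.339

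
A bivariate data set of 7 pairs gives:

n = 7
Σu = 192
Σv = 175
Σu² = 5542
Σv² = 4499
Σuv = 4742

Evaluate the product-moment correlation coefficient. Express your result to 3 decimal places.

r = (nΣuv − ΣuΣv) / √[(nΣu² − (Σu)²)(nΣv² − (Σv)²)]
Numerator: 7×4742 − 192×175 = -406
Denominator: √[(38794 − 36864)(31493 − 30625)] = √[1930 × 868] = 1294.3106
r = -406 / 1294.3106 ≈ -0.314

-0.314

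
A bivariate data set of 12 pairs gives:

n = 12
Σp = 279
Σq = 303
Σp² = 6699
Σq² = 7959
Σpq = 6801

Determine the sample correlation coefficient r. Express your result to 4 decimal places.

r = (nΣpq − ΣpΣq) / √[(nΣp² − (Σp)²)(nΣq² − (Σq)²)]
Numerator: 12×6801 − 279×303 = -2925
Denominator: √[(80388 − 77841)(95508 − 91809)] = √[2547 × 3699] = 3069.4223
r = -2925 / 3069.4223 ≈ -0.9529

-0.9529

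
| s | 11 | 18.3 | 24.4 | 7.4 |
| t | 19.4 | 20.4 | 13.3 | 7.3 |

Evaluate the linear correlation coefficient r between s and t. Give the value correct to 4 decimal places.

n = 4, Σs = 61.1, Σt = 60.4, Σs² = 1106.01, Σt² = 1022.7, Σst = 965.26
nΣst − ΣsΣt = 3861.04 − 3690.44 = 170.6
nΣs² − (Σs)² = 4424.04 − 3733.21 = 690.83; nΣt² − (Σt)² = 4090.8 − 3648.16 = 442.64
r = 170.6 / √(690.83 × 442.64) = 170.6 / 552.9819 ≈ 0.3085

0.3085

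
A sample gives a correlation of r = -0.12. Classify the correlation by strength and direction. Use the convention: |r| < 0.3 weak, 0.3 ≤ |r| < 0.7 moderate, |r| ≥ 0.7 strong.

weak negative

r = -0.12 < 0 so the relationship is negative.
|r| = 0.12, which falls in the weak range.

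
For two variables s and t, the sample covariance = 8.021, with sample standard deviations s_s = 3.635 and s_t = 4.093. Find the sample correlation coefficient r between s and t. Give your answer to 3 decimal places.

r = Cov(s,t) / (s_s · s_t) = 8.021 / (3.635 × 4.093)
  = 8.021 / 14.8781 ≈ 0.539

0.539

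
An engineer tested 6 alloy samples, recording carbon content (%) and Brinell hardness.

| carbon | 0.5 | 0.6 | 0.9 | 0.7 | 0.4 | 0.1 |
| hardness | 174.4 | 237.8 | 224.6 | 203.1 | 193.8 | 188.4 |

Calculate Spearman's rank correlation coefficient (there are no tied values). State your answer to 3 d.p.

Rank carbon: 3, 4, 6, 5, 2, 1
Rank hardness: 1, 6, 5, 4, 3, 2
d = rank(carbon) − rank(hardness): 2, -2, 1, 1, -1, -1; Σd² = 12
ρ = 1 − 6Σd² / [n(n²−1)] = 1 − 6×12 / (6×35) = 1 − 72/210 ≈ 0.657

0.657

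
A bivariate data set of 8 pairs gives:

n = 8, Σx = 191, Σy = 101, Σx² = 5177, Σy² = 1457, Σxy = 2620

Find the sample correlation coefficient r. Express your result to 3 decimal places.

r = (nΣxy − ΣxΣy) / √[(nΣx² − (Σx)²)(nΣy² − (Σy)²)]
Numerator: 8×2620 − 191×101 = 1669
Denominator: √[(41416 − 36481)(11656 − 10201)] = √[4935 × 1455] = 2679.6315
r = 1669 / 2679.6315 ≈ 0.623

0.623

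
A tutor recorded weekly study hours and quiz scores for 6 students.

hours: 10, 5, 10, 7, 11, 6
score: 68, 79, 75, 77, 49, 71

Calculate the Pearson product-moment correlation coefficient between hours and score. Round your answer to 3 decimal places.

n = 6, Σx = 49, Σy = 419, Σx² = 431, Σy² = 29861, Σxy = 3329
nΣxy − ΣxΣy = 19974 − 20531 = -557
nΣx² − (Σx)² = 2586 − 2401 = 185; nΣy² − (Σy)² = 179166 − 175561 = 3605
r = -557 / √(185 × 3605) = -557 / 816.6548 ≈ -0.682

-0.682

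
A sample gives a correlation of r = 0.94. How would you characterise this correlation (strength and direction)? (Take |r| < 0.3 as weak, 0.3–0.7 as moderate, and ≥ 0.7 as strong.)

strong positive

r = 0.94 > 0 so the relationship is positive.
|r| = 0.94, which falls in the strong range.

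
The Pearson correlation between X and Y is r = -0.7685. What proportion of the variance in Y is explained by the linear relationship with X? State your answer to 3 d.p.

r² = (-0.7685)² = 0.591

0.591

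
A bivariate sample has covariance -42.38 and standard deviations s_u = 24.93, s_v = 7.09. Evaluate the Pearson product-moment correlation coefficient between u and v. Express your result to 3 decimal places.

-0.240

r = Cov(u,v) / (s_u · s_v) = -42.38 / (24.93 × 7.09)
  = -42.38 / 176.7537 ≈ -0.240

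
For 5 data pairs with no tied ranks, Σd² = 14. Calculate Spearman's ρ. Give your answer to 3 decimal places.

ρ = 1 − 6Σd² / [n(n²−1)] = 1 − 6×14 / (5×24)
  = 1 − 84/120 = 1 − 0.7000 ≈ 0.300

0.300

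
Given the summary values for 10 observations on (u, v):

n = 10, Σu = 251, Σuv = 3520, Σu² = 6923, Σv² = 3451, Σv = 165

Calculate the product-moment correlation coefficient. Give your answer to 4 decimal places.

-0.9226

r = (nΣuv − ΣuΣv) / √[(nΣu² − (Σu)²)(nΣv² − (Σv)²)]
Numerator: 10×3520 − 251×165 = -6215
Denominator: √[(69230 − 63001)(34510 − 27225)] = √[6229 × 7285] = 6736.3391
r = -6215 / 6736.3391 ≈ -0.9226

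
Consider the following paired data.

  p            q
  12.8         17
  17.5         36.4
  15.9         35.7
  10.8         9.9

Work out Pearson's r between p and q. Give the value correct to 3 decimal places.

n = 4, Σp = 57, Σq = 99, Σp² = 839.54, Σq² = 2986.46, Σpq = 1529.15
nΣpq − ΣpΣq = 6116.6 − 5643 = 473.6
nΣp² − (Σp)² = 3358.16 − 3249 = 109.16; nΣq² − (Σq)² = 11945.84 − 9801 = 2144.84
r = 473.6 / √(109.16 × 2144.84) = 473.6 / 483.8706 ≈ 0.979

0.979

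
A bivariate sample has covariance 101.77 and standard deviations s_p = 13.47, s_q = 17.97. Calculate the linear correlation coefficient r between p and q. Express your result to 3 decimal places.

r = Cov(p,q) / (s_p · s_q) = 101.77 / (13.47 × 17.97)
  = 101.77 / 242.0559 ≈ 0.420

0.420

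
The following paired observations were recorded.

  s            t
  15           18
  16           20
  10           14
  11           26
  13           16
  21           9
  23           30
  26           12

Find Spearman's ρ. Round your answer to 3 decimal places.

Rank s: 4, 5, 1, 2, 3, 6, 7, 8
Rank t: 5, 6, 3, 7, 4, 1, 8, 2
d = rank(s) − rank(t): -1, -1, -2, -5, -1, 5, -1, 6; Σd² = 94
ρ = 1 − 6Σd² / [n(n²−1)] = 1 − 6×94 / (8×63) = 1 − 564/504 ≈ -0.119

-0.119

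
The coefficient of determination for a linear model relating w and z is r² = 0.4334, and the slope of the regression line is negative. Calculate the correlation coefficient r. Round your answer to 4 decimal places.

-0.6583

|r| = √0.4334 = 0.6583
The association is negative, so r = −0.6583.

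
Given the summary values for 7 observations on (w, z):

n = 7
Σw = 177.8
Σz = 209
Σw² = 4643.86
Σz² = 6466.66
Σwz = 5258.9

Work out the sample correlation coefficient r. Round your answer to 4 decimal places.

r = (nΣwz − ΣwΣz) / √[(nΣw² − (Σw)²)(nΣz² − (Σz)²)]
Numerator: 7×5258.9 − 177.8×209 = -347.9
Denominator: √[(32507.02 − 31612.84)(45266.62 − 43681)] = √[894.18 × 1585.62] = 1190.7265
r = -347.9 / 1190.7265 ≈ -0.2922

-0.2922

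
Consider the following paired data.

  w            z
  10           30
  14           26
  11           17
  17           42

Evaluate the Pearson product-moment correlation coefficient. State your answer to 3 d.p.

n = 4, Σw = 52, Σz = 115, Σw² = 706, Σz² = 3629, Σwz = 1565
nΣwz − ΣwΣz = 6260 − 5980 = 280
nΣw² − (Σw)² = 2824 − 2704 = 120; nΣz² − (Σz)² = 14516 − 13225 = 1291
r = 280 / √(120 × 1291) = 280 / 393.5988 ≈ 0.711

0.711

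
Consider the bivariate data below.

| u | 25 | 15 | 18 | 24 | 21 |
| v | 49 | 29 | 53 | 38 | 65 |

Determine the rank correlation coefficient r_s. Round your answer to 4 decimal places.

Rank u: 5, 1, 2, 4, 3
Rank v: 3, 1, 4, 2, 5
d = rank(u) − rank(v): 2, 0, -2, 2, -2; Σd² = 16
ρ = 1 − 6Σd² / [n(n²−1)] = 1 − 6×16 / (5×24) = 1 − 96/120 ≈ 0.2000

0.2000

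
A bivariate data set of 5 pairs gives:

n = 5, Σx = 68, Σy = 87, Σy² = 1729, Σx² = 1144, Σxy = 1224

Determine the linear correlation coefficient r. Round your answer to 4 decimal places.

0.1879

r = (nΣxy − ΣxΣy) / √[(nΣx² − (Σx)²)(nΣy² − (Σy)²)]
Numerator: 5×1224 − 68×87 = 204
Denominator: √[(5720 − 4624)(8645 − 7569)] = √[1096 × 1076] = 1085.9540
r = 204 / 1085.9540 ≈ 0.1879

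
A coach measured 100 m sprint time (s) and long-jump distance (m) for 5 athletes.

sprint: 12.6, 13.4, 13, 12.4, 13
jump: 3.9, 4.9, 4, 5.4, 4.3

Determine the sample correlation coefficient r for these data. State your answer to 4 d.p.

n = 5, Σx = 64.4, Σy = 22.5, Σx² = 830.08, Σy² = 102.87, Σxy = 289.66
nΣxy − ΣxΣy = 1448.3 − 1449 = -0.7
nΣx² − (Σx)² = 4150.4 − 4147.36 = 3.04; nΣy² − (Σy)² = 514.35 − 506.25 = 8.1
r = -0.7 / √(3.04 × 8.1) = -0.7 / 4.9623 ≈ -0.1411

-0.1411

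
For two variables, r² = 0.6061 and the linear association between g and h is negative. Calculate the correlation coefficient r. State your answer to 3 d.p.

|r| = √0.6061 = 0.779
The association is negative, so r = −0.779.

-0.779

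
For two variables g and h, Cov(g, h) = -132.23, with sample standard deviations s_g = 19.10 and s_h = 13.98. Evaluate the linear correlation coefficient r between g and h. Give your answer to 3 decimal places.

-0.495

r = Cov(g,h) / (s_g · s_h) = -132.23 / (19.10 × 13.98)
  = -132.23 / 267.0180 ≈ -0.495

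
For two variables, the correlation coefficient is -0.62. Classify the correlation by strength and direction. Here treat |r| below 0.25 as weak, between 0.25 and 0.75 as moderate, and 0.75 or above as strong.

moderate negative

r = -0.62 < 0 so the relationship is negative.
|r| = 0.62, which falls in the moderate range.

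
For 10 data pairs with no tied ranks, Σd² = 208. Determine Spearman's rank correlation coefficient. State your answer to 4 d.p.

-0.2606

ρ = 1 − 6Σd² / [n(n²−1)] = 1 − 6×208 / (10×99)
  = 1 − 1248/990 = 1 − 1.26061 ≈ -0.2606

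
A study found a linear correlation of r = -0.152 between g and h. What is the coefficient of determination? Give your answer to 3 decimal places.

r² = (-0.152)² = 0.023

0.023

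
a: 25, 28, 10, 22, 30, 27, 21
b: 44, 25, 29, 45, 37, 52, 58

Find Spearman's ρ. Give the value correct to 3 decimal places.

Rank a: 4, 6, 1, 3, 7, 5, 2
Rank b: 4, 1, 2, 5, 3, 6, 7
d = rank(a) − rank(b): 0, 5, -1, -2, 4, -1, -5; Σd² = 72
ρ = 1 − 6Σd² / [n(n²−1)] = 1 − 6×72 / (7×48) = 1 − 432/336 ≈ -0.286

-0.286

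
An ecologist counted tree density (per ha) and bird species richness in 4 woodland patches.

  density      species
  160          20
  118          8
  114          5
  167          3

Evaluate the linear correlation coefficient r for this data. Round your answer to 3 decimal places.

0.292

n = 4, Σx = 559, Σy = 36, Σx² = 80409, Σy² = 498, Σxy = 5215
nΣxy − ΣxΣy = 20860 − 20124 = 736
nΣx² − (Σx)² = 321636 − 312481 = 9155; nΣy² − (Σy)² = 1992 − 1296 = 696
r = 736 / √(9155 × 696) = 736 / 2524.2583 ≈ 0.292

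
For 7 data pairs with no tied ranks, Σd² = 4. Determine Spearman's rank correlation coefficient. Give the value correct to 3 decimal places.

0.929

ρ = 1 − 6Σd² / [n(n²−1)] = 1 − 6×4 / (7×48)
  = 1 − 24/336 = 1 − 0.0714 ≈ 0.929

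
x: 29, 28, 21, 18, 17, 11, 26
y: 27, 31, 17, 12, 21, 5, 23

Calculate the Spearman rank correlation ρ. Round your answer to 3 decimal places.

Rank x: 7, 6, 4, 3, 2, 1, 5
Rank y: 6, 7, 3, 2, 4, 1, 5
d = rank(x) − rank(y): 1, -1, 1, 1, -2, 0, 0; Σd² = 8
ρ = 1 − 6Σd² / [n(n²−1)] = 1 − 6×8 / (7×48) = 1 − 48/336 ≈ 0.857

0.857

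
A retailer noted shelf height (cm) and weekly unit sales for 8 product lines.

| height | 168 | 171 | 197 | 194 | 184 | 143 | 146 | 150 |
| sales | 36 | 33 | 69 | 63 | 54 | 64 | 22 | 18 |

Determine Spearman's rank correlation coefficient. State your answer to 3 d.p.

Rank height: 4, 5, 8, 7, 6, 1, 2, 3
Rank sales: 4, 3, 8, 6, 5, 7, 2, 1
d = rank(height) − rank(sales): 0, 2, 0, 1, 1, -6, 0, 2; Σd² = 46
ρ = 1 − 6Σd² / [n(n²−1)] = 1 − 6×46 / (8×63) = 1 − 276/504 ≈ 0.452

0.452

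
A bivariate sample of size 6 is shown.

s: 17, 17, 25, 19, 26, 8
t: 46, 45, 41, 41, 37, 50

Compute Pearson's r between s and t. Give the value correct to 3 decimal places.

-0.936

n = 6, Σs = 112, Σt = 260, Σs² = 2304, Σt² = 11372, Σst = 4713
nΣst − ΣsΣt = 28278 − 29120 = -842
nΣs² − (Σs)² = 13824 − 12544 = 1280; nΣt² − (Σt)² = 68232 − 67600 = 632
r = -842 / √(1280 × 632) = -842 / 899.4220 ≈ -0.936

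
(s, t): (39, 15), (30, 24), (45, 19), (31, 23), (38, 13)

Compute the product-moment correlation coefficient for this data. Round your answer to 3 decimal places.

n = 5, Σs = 183, Σt = 94, Σs² = 6851, Σt² = 1860, Σst = 3367
nΣst − ΣsΣt = 16835 − 17202 = -367
nΣs² − (Σs)² = 34255 − 33489 = 766; nΣt² − (Σt)² = 9300 − 8836 = 464
r = -367 / √(766 × 464) = -367 / 596.1745 ≈ -0.616

-0.616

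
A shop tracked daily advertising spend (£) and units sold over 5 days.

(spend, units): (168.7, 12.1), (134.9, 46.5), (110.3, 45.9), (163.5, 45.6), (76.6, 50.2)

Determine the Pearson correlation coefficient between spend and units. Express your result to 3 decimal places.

n = 5, Σx = 654, Σy = 200.3, Σx² = 91423.6, Σy² = 9014.87, Σxy = 24677.81
nΣxy − ΣxΣy = 123389.05 − 130996.2 = -7607.15
nΣx² − (Σx)² = 457118 − 427716 = 29402; nΣy² − (Σy)² = 45074.35 − 40120.09 = 4954.26
r = -7607.15 / √(29402 × 4954.26) = -7607.15 / 12069.1819 ≈ -0.630

-0.630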